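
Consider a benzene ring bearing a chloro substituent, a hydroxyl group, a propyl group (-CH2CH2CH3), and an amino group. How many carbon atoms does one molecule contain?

Atom tally by fragment:
  benzene ring core → C:6 H:6
  (− 4 ring H displaced by substituents)
  + Cl → Cl:1
  + OH → O:1 H:1
  + CH2CH2CH3 → C:3 H:7
  + NH2 → N:1 H:2
Element totals:
  C: 9
  H: 12
  Cl: 1
  N: 1
  O: 1

9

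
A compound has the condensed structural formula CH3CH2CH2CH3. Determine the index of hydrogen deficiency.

0

Element totals:
  C: 4
  H: 10
Molecular formula: C4H10.
DoU = (2C + 2 + N − H − X) / 2 = (2·4 + 2 + 0 − 10 − 0) / 2 = 0.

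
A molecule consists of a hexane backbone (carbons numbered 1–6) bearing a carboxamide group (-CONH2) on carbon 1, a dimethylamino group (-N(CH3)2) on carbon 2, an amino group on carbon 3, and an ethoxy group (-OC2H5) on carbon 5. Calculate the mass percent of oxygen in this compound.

13.83%

Atom tally by fragment:
  H2NOCCH2 → C:2 H:4 O:1 N:1
  CH(N(CH3)2) → C:3 H:7 N:1
  CH(NH2) → C:1 H:3 N:1
  CH2 → C:1 H:2
  CH(OC2H5) → C:3 H:6 O:1
  CH3 → C:1 H:3
Element totals:
  C: 11
  H: 25
  N: 3
  O: 2
Molecular formula: C11H25N3O2.
Molar mass = 231.340 g/mol.
Mass from O: 2 × 15.999 = 31.998 g/mol.
%O = 31.998 / 231.340 × 100 = 13.83%.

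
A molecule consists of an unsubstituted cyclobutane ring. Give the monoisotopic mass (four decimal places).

Atom tally by fragment:
  cyclobutane ring core → C:4 H:8
Element totals:
  C: 4
  H: 8
Molecular formula: C4H8.
  M = 4(12.0) + 8(1.007825)
    = 48.000000 + 8.062600 = 56.062600

56.0626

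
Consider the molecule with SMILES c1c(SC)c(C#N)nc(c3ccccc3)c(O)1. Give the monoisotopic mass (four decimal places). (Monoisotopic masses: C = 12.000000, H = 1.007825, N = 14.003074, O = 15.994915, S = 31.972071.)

Atom tally by fragment:
  pyridine ring core → C:5 H:5 N:1
  (− 4 ring H displaced by substituents)
  + SCH3 → C:1 H:3 S:1
  + CN → C:1 N:1
  + C6H5 → C:6 H:5
  + OH → O:1 H:1
Element totals:
  C: 13
  H: 10
  N: 2
  O: 1
  S: 1
Molecular formula: C13H10N2OS.
  M = 13(12.0) + 10(1.007825) + 2(14.003074) + 15.994915 + 31.972071
    = 156.000000 + 10.078250 + 28.006148 + 15.994915 + 31.972071 = 242.051384

242.0514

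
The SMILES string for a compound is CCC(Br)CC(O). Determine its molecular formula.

C5H11BrO

Atom tally by fragment:
  CH3 → C:1 H:3
  CH2 → C:1 H:2
  CH(Br) → C:1 H:1 Br:1
  CH2 → C:1 H:2
  CH2OH → C:1 H:3 O:1
Element totals:
  C: 5
  H: 11
  Br: 1
  O: 1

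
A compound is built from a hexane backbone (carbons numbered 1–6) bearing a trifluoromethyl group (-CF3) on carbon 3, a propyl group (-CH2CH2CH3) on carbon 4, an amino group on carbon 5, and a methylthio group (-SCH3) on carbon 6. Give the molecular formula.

Atom tally by fragment:
  CH3 → C:1 H:3
  CH2 → C:1 H:2
  CH(CF3) → C:2 H:1 F:3
  CH(CH2CH2CH3) → C:4 H:8
  CH(NH2) → C:1 H:3 N:1
  CH2SCH3 → C:2 H:5 S:1
Element totals:
  C: 11
  H: 22
  F: 3
  N: 1
  S: 1

C11H22F3NS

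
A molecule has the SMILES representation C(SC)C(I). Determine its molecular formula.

Atom tally by fragment:
  CH3SCH2 → C:2 H:5 S:1
  CH2I → C:1 H:2 I:1
Element totals:
  C: 3
  H: 7
  I: 1
  S: 1

C3H7IS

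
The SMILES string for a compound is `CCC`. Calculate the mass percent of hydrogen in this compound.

Atom tally by fragment:
  CH3 → C:1 H:3
  CH2 → C:1 H:2
  CH3 → C:1 H:3
Element totals:
  C: 3
  H: 8
Molecular formula: C3H8.
Molar mass = 44.097 g/mol.
Mass from H: 8 × 1.008 = 8.064 g/mol.
%H = 8.064 / 44.097 × 100 = 18.29%.

18.29%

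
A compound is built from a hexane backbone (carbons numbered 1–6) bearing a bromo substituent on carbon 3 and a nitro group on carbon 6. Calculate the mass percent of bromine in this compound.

Atom tally by fragment:
  CH3 → C:1 H:3
  CH2 → C:1 H:2
  CH(Br) → C:1 H:1 Br:1
  CH2 → C:1 H:2
  CH2 → C:1 H:2
  CH2NO2 → C:1 H:2 N:1 O:2
Element totals:
  C: 6
  H: 12
  Br: 1
  N: 1
  O: 2
Molecular formula: C6H12BrNO2.
Molar mass = 210.071 g/mol.
Mass from Br: 1 × 79.904 = 79.904 g/mol.
%Br = 79.904 / 210.071 × 100 = 38.04%.

38.04%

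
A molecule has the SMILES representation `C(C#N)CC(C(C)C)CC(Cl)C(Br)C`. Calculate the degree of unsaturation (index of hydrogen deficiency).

2

Atom tally by fragment:
  NCCH2 → C:2 H:2 N:1
  CH2 → C:1 H:2
  CH(CH(CH3)2) → C:4 H:8
  CH2 → C:1 H:2
  CH(Cl) → C:1 H:1 Cl:1
  CH(Br) → C:1 H:1 Br:1
  CH3 → C:1 H:3
Element totals:
  C: 11
  H: 19
  Br: 1
  Cl: 1
  N: 1
Molecular formula: C11H19BrClN.
DoU = (2C + 2 + N − H − X) / 2 = (2·11 + 2 + 1 − 19 − 2) / 2 = 2.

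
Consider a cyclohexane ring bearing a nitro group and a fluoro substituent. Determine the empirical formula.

Atom tally by fragment:
  cyclohexane ring core → C:6 H:12
  (− 2 ring H displaced by substituents)
  + NO2 → N:1 O:2
  + F → F:1
Element totals:
  C: 6
  H: 10
  F: 1
  N: 1
  O: 2
Molecular formula: C6H10FNO2.
gcd of subscripts (6, 1, 10, 1, 2) = 1, so the empirical formula equals the molecular formula.

C6H10FNO2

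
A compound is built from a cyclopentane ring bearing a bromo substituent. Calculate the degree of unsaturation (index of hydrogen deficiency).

Atom tally by fragment:
  cyclopentane ring core → C:5 H:10
  (− 1 ring H displaced by substituents)
  + Br → Br:1
Element totals:
  C: 5
  H: 9
  Br: 1
Molecular formula: C5H9Br.
DoU = (2C + 2 + N − H − X) / 2 = (2·5 + 2 + 0 − 9 − 1) / 2 = 1.

1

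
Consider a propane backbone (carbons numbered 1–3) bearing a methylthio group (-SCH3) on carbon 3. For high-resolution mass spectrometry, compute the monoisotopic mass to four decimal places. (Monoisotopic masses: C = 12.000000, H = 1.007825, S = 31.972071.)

Atom tally by fragment:
  CH3 → C:1 H:3
  CH2 → C:1 H:2
  CH2SCH3 → C:2 H:5 S:1
Element totals:
  C: 4
  H: 10
  S: 1
Molecular formula: C4H10S.
  M = 4(12.0) + 10(1.007825) + 31.972071
    = 48.000000 + 10.078250 + 31.972071 = 90.050321

90.0503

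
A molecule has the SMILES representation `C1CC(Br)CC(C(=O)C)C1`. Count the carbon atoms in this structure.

8

Atom tally by fragment:
  cyclohexane ring core → C:6 H:12
  (− 2 ring H displaced by substituents)
  + Br → Br:1
  + COCH3 → C:2 H:3 O:1
Element totals:
  C: 8
  H: 13
  Br: 1
  O: 1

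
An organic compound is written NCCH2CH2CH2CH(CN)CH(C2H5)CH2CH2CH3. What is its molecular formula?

Element totals:
  C: 12
  H: 20
  N: 2

C12H20N2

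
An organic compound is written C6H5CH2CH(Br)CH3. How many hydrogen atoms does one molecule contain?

11

Atom tally by fragment:
  C6H5CH2 → C:7 H:7
  CH(Br) → C:1 H:1 Br:1
  CH3 → C:1 H:3
Element totals:
  C: 9
  H: 11
  Br: 1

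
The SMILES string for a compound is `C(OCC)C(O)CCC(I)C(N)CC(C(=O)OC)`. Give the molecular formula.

Atom tally by fragment:
  C2H5OCH2 → C:3 H:7 O:1
  CH(OH) → C:1 H:2 O:1
  CH2 → C:1 H:2
  CH2 → C:1 H:2
  CH(I) → C:1 H:1 I:1
  CH(NH2) → C:1 H:3 N:1
  CH2 → C:1 H:2
  CH2COOCH3 → C:3 H:5 O:2
Element totals:
  C: 12
  H: 24
  I: 1
  N: 1
  O: 4

C12H24INO4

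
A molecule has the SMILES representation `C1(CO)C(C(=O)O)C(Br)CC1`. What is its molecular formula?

C7H11BrO3

Atom tally by fragment:
  cyclopentane ring core → C:5 H:10
  (− 3 ring H displaced by substituents)
  + CH2OH → C:1 H:3 O:1
  + COOH → C:1 H:1 O:2
  + Br → Br:1
Element totals:
  C: 7
  H: 11
  Br: 1
  O: 3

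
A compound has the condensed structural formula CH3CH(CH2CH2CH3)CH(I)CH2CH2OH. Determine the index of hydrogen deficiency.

Atom tally by fragment:
  CH3 → C:1 H:3
  CH(CH2CH2CH3) → C:4 H:8
  CH(I) → C:1 H:1 I:1
  CH2CH2OH → C:2 H:5 O:1
Element totals:
  C: 8
  H: 17
  I: 1
  O: 1
Molecular formula: C8H17IO.
DoU = (2C + 2 + N − H − X) / 2 = (2·8 + 2 + 0 − 17 − 1) / 2 = 0.

0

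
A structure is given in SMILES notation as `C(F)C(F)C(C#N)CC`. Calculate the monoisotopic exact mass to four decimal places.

133.0703

Atom tally by fragment:
  FCH2 → C:1 H:2 F:1
  CH(F) → C:1 H:1 F:1
  CH(CN) → C:2 H:1 N:1
  CH2 → C:1 H:2
  CH3 → C:1 H:3
Element totals:
  C: 6
  H: 9
  F: 2
  N: 1
Molecular formula: C6H9F2N.
  M = 6(12.0) + 9(1.007825) + 2(18.998403) + 14.003074
    = 72.000000 + 9.070425 + 37.996806 + 14.003074 = 133.070305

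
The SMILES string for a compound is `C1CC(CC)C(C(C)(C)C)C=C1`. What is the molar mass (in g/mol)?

166.31 g/mol

Atom tally by fragment:
  cyclohexene ring core → C:6 H:10
  (− 2 ring H displaced by substituents)
  + C2H5 → C:2 H:5
  + C(CH3)3 → C:4 H:9
Element totals:
  C: 12
  H: 22
Molecular formula: C12H22.
  M = 12(12.011) + 22(1.008)
    = 144.132 + 22.176 = 166.308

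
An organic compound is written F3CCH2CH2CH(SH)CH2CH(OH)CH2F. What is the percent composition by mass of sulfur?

14.56%

Element totals:
  C: 7
  H: 12
  F: 4
  O: 1
  S: 1
Molecular formula: C7H12F4OS.
Molar mass = 220.224 g/mol.
Mass from S: 1 × 32.06 = 32.060 g/mol.
%S = 32.060 / 220.224 × 100 = 14.56%.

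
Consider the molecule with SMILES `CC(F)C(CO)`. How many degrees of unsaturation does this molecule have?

Atom tally by fragment:
  CH3 → C:1 H:3
  CH(F) → C:1 H:1 F:1
  CH2CH2OH → C:2 H:5 O:1
Element totals:
  C: 4
  H: 9
  F: 1
  O: 1
Molecular formula: C4H9FO.
DoU = (2C + 2 + N − H − X) / 2 = (2·4 + 2 + 0 − 9 − 1) / 2 = 0.

0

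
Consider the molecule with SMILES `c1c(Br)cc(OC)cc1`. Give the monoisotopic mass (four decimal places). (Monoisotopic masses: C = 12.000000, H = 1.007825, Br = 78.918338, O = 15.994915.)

185.9680

Atom tally by fragment:
  benzene ring core → C:6 H:6
  (− 2 ring H displaced by substituents)
  + Br → Br:1
  + OCH3 → C:1 H:3 O:1
Element totals:
  C: 7
  H: 7
  Br: 1
  O: 1
Molecular formula: C7H7BrO.
  M = 7(12.0) + 7(1.007825) + 78.918338 + 15.994915
    = 84.000000 + 7.054775 + 78.918338 + 15.994915 = 185.968028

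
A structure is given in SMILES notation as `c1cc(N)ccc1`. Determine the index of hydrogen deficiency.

4

Atom tally by fragment:
  benzene ring core → C:6 H:6
  (− 1 ring H displaced by substituents)
  + NH2 → N:1 H:2
Element totals:
  C: 6
  H: 7
  N: 1
Molecular formula: C6H7N.
DoU = (2C + 2 + N − H − X) / 2 = (2·6 + 2 + 1 − 7 − 0) / 2 = 4.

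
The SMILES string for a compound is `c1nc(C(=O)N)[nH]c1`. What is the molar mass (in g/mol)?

Atom tally by fragment:
  imidazole ring core → C:3 H:4 N:2
  (− 1 ring H displaced by substituents)
  + CONH2 → C:1 H:2 O:1 N:1
Element totals:
  C: 4
  H: 5
  N: 3
  O: 1
Molecular formula: C4H5N3O.
  M = 4(12.011) + 5(1.008) + 3(14.007) + 15.999
    = 48.044 + 5.040 + 42.021 + 15.999 = 111.104

111.10 g/mol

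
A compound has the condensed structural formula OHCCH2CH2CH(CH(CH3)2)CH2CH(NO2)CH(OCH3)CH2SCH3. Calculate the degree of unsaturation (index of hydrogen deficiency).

2

Atom tally by fragment:
  OHCCH2 → C:2 H:3 O:1
  CH2 → C:1 H:2
  CH(CH(CH3)2) → C:4 H:8
  CH2 → C:1 H:2
  CH(NO2) → C:1 H:1 N:1 O:2
  CH(OCH3) → C:2 H:4 O:1
  CH2SCH3 → C:2 H:5 S:1
Element totals:
  C: 13
  H: 25
  N: 1
  O: 4
  S: 1
Molecular formula: C13H25NO4S.
DoU = (2C + 2 + N − H − X) / 2 = (2·13 + 2 + 1 − 25 − 0) / 2 = 2.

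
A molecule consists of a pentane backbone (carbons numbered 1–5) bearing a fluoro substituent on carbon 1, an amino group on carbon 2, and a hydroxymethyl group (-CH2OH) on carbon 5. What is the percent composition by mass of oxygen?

11.84%

Atom tally by fragment:
  FCH2 → C:1 H:2 F:1
  CH(NH2) → C:1 H:3 N:1
  CH2 → C:1 H:2
  CH2 → C:1 H:2
  CH2CH2OH → C:2 H:5 O:1
Element totals:
  C: 6
  H: 14
  F: 1
  N: 1
  O: 1
Molecular formula: C6H14FNO.
Molar mass = 135.182 g/mol.
Mass from O: 1 × 15.999 = 15.999 g/mol.
%O = 15.999 / 135.182 × 100 = 11.84%.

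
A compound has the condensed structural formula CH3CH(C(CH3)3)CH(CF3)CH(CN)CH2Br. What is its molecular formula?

C11H17BrF3N

Element totals:
  C: 11
  H: 17
  Br: 1
  F: 3
  N: 1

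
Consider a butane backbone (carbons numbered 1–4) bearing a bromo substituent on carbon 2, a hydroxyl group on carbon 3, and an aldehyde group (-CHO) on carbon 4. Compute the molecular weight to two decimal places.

181.03 g/mol

Atom tally by fragment:
  CH3 → C:1 H:3
  CH(Br) → C:1 H:1 Br:1
  CH(OH) → C:1 H:2 O:1
  CH2CHO → C:2 H:3 O:1
Element totals:
  C: 5
  H: 9
  Br: 1
  O: 2
Molecular formula: C5H9BrO2.
  M = 5(12.011) + 9(1.008) + 79.904 + 2(15.999)
    = 60.055 + 9.072 + 79.904 + 31.998 = 181.029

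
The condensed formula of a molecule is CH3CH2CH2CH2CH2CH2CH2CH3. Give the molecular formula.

Element totals:
  C: 8
  H: 18

C8H18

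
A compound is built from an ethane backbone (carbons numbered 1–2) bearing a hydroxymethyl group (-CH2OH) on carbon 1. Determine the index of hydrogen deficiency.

Atom tally by fragment:
  HOCH2CH2 → C:2 H:5 O:1
  CH3 → C:1 H:3
Element totals:
  C: 3
  H: 8
  O: 1
Molecular formula: C3H8O.
DoU = (2C + 2 + N − H − X) / 2 = (2·3 + 2 + 0 − 8 − 0) / 2 = 0.

0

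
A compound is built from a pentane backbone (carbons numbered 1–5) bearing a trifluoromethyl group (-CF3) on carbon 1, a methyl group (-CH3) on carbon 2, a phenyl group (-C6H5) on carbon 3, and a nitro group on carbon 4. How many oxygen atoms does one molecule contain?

2

Atom tally by fragment:
  F3CCH2 → C:2 H:2 F:3
  CH(CH3) → C:2 H:4
  CH(C6H5) → C:7 H:6
  CH(NO2) → C:1 H:1 N:1 O:2
  CH3 → C:1 H:3
Element totals:
  C: 13
  H: 16
  F: 3
  N: 1
  O: 2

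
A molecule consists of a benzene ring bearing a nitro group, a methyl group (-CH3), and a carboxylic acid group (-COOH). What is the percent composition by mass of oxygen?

Atom tally by fragment:
  benzene ring core → C:6 H:6
  (− 3 ring H displaced by substituents)
  + NO2 → N:1 O:2
  + CH3 → C:1 H:3
  + COOH → C:1 H:1 O:2
Element totals:
  C: 8
  H: 7
  N: 1
  O: 4
Molecular formula: C8H7NO4.
Molar mass = 181.147 g/mol.
Mass from O: 4 × 15.999 = 63.996 g/mol.
%O = 63.996 / 181.147 × 100 = 35.33%.

35.33%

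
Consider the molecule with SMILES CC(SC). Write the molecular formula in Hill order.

C3H8S

Atom tally by fragment:
  CH3 → C:1 H:3
  CH2SCH3 → C:2 H:5 S:1
Element totals:
  C: 3
  H: 8
  S: 1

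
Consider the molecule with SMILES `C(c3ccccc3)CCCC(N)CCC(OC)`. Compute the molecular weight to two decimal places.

235.37 g/mol

Atom tally by fragment:
  C6H5CH2 → C:7 H:7
  CH2 → C:1 H:2
  CH2 → C:1 H:2
  CH2 → C:1 H:2
  CH(NH2) → C:1 H:3 N:1
  CH2 → C:1 H:2
  CH2 → C:1 H:2
  CH2OCH3 → C:2 H:5 O:1
Element totals:
  C: 15
  H: 25
  N: 1
  O: 1
Molecular formula: C15H25NO.
  M = 15(12.011) + 25(1.008) + 14.007 + 15.999
    = 180.165 + 25.200 + 14.007 + 15.999 = 235.371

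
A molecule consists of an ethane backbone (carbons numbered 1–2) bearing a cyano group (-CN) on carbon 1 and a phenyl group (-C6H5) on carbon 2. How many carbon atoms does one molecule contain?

Atom tally by fragment:
  NCCH2 → C:2 H:2 N:1
  CH2C6H5 → C:7 H:7
Element totals:
  C: 9
  H: 9
  N: 1

9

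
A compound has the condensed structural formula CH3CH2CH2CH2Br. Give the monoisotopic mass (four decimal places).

Element totals:
  C: 4
  H: 9
  Br: 1
Molecular formula: C4H9Br.
  M = 4(12.0) + 9(1.007825) + 78.918338
    = 48.000000 + 9.070425 + 78.918338 = 135.988763

135.9888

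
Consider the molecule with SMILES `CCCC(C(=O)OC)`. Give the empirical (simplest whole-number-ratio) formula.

C3H6O

Atom tally by fragment:
  CH3 → C:1 H:3
  CH2 → C:1 H:2
  CH2 → C:1 H:2
  CH2COOCH3 → C:3 H:5 O:2
Element totals:
  C: 6
  H: 12
  O: 2
Molecular formula: C6H12O2.
gcd of subscripts = 2; dividing each by 2:
  C: 6/2 = 3
  H: 12/2 = 6
  O: 2/2 = 1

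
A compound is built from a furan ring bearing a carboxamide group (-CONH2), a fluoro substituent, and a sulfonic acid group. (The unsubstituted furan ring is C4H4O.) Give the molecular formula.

Atom tally by fragment:
  furan ring core → C:4 H:4 O:1
  (− 3 ring H displaced by substituents)
  + CONH2 → C:1 H:2 O:1 N:1
  + F → F:1
  + SO3H → S:1 O:3 H:1
Element totals:
  C: 5
  H: 4
  F: 1
  N: 1
  O: 5
  S: 1

C5H4FNO5S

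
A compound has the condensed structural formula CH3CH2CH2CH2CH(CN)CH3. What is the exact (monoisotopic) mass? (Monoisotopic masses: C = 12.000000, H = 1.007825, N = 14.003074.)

Atom tally by fragment:
  CH3 → C:1 H:3
  CH2 → C:1 H:2
  CH2 → C:1 H:2
  CH2 → C:1 H:2
  CH(CN) → C:2 H:1 N:1
  CH3 → C:1 H:3
Element totals:
  C: 7
  H: 13
  N: 1
Molecular formula: C7H13N.
  M = 7(12.0) + 13(1.007825) + 14.003074
    = 84.000000 + 13.101725 + 14.003074 = 111.104799

111.1048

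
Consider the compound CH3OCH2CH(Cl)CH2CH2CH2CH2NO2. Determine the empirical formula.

C7H14ClNO3

Element totals:
  C: 7
  H: 14
  Cl: 1
  N: 1
  O: 3
Molecular formula: C7H14ClNO3.
gcd of subscripts (7, 1, 14, 1, 3) = 1, so the empirical formula equals the molecular formula.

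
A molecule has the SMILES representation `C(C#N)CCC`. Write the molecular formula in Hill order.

Atom tally by fragment:
  NCCH2 → C:2 H:2 N:1
  CH2 → C:1 H:2
  CH2 → C:1 H:2
  CH3 → C:1 H:3
Element totals:
  C: 5
  H: 9
  N: 1

C5H9N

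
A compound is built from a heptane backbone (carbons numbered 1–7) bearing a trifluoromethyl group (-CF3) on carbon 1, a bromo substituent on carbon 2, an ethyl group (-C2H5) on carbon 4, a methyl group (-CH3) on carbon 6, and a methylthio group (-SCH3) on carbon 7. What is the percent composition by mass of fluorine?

17.00%

Atom tally by fragment:
  F3CCH2 → C:2 H:2 F:3
  CH(Br) → C:1 H:1 Br:1
  CH2 → C:1 H:2
  CH(C2H5) → C:3 H:6
  CH2 → C:1 H:2
  CH(CH3) → C:2 H:4
  CH2SCH3 → C:2 H:5 S:1
Element totals:
  C: 12
  H: 22
  Br: 1
  F: 3
  S: 1
Molecular formula: C12H22BrF3S.
Molar mass = 335.266 g/mol.
Mass from F: 3 × 18.998 = 56.994 g/mol.
%F = 56.994 / 335.266 × 100 = 17.00%.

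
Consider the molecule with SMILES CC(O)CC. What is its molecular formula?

Atom tally by fragment:
  CH3 → C:1 H:3
  CH(OH) → C:1 H:2 O:1
  CH2 → C:1 H:2
  CH3 → C:1 H:3
Element totals:
  C: 4
  H: 10
  O: 1

C4H10O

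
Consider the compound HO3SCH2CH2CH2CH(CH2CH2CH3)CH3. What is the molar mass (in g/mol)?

Atom tally by fragment:
  HO3SCH2 → C:1 H:3 S:1 O:3
  CH2 → C:1 H:2
  CH2 → C:1 H:2
  CH(CH2CH2CH3) → C:4 H:8
  CH3 → C:1 H:3
Element totals:
  C: 8
  H: 18
  O: 3
  S: 1
Molecular formula: C8H18O3S.
  M = 8(12.011) + 18(1.008) + 3(15.999) + 32.06
    = 96.088 + 18.144 + 47.997 + 32.060 = 194.289

194.29 g/mol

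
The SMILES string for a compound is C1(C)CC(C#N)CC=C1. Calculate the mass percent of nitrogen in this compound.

11.56%

Atom tally by fragment:
  cyclohexene ring core → C:6 H:10
  (− 2 ring H displaced by substituents)
  + CH3 → C:1 H:3
  + CN → C:1 N:1
Element totals:
  C: 8
  H: 11
  N: 1
Molecular formula: C8H11N.
Molar mass = 121.183 g/mol.
Mass from N: 1 × 14.007 = 14.007 g/mol.
%N = 14.007 / 121.183 × 100 = 11.56%.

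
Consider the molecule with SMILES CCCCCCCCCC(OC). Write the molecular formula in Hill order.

C11H24O

Atom tally by fragment:
  CH3 → C:1 H:3
  CH2 → C:1 H:2
  CH2 → C:1 H:2
  CH2 → C:1 H:2
  CH2 → C:1 H:2
  CH2 → C:1 H:2
  CH2 → C:1 H:2
  CH2 → C:1 H:2
  CH2 → C:1 H:2
  CH2OCH3 → C:2 H:5 O:1
Element totals:
  C: 11
  H: 24
  O: 1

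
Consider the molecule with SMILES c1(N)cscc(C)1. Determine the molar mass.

113.18 g/mol

Atom tally by fragment:
  thiophene ring core → C:4 H:4 S:1
  (− 2 ring H displaced by substituents)
  + NH2 → N:1 H:2
  + CH3 → C:1 H:3
Element totals:
  C: 5
  H: 7
  N: 1
  S: 1
Molecular formula: C5H7NS.
  M = 5(12.011) + 7(1.008) + 14.007 + 32.06
    = 60.055 + 7.056 + 14.007 + 32.060 = 113.178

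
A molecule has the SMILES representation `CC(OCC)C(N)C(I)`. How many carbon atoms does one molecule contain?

Atom tally by fragment:
  CH3 → C:1 H:3
  CH(OC2H5) → C:3 H:6 O:1
  CH(NH2) → C:1 H:3 N:1
  CH2I → C:1 H:2 I:1
Element totals:
  C: 6
  H: 14
  I: 1
  N: 1
  O: 1

6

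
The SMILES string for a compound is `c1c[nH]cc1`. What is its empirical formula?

Atom tally by fragment:
  pyrrole ring core → C:4 H:5 N:1
Element totals:
  C: 4
  H: 5
  N: 1
Molecular formula: C4H5N.
gcd of subscripts (4, 5, 1) = 1, so the empirical formula equals the molecular formula.

C4H5N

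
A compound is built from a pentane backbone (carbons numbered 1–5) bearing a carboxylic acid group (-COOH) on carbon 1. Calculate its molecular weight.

Atom tally by fragment:
  HOOCCH2 → C:2 H:3 O:2
  CH2 → C:1 H:2
  CH2 → C:1 H:2
  CH2 → C:1 H:2
  CH3 → C:1 H:3
Element totals:
  C: 6
  H: 12
  O: 2
Molecular formula: C6H12O2.
  M = 6(12.011) + 12(1.008) + 2(15.999)
    = 72.066 + 12.096 + 31.998 = 116.160

116.16 g/mol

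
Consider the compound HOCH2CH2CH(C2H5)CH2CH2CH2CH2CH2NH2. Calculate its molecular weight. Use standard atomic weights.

173.30 g/mol

Atom tally by fragment:
  HOCH2 → C:1 H:3 O:1
  CH2 → C:1 H:2
  CH(C2H5) → C:3 H:6
  CH2 → C:1 H:2
  CH2 → C:1 H:2
  CH2 → C:1 H:2
  CH2 → C:1 H:2
  CH2NH2 → C:1 H:4 N:1
Element totals:
  C: 10
  H: 23
  N: 1
  O: 1
Molecular formula: C10H23NO.
  M = 10(12.011) + 23(1.008) + 14.007 + 15.999
    = 120.110 + 23.184 + 14.007 + 15.999 = 173.300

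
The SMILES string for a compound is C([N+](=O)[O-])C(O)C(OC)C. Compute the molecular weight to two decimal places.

149.15 g/mol

Atom tally by fragment:
  O2NCH2 → C:1 H:2 N:1 O:2
  CH(OH) → C:1 H:2 O:1
  CH(OCH3) → C:2 H:4 O:1
  CH3 → C:1 H:3
Element totals:
  C: 5
  H: 11
  N: 1
  O: 4
Molecular formula: C5H11NO4.
  M = 5(12.011) + 11(1.008) + 14.007 + 4(15.999)
    = 60.055 + 11.088 + 14.007 + 63.996 = 149.146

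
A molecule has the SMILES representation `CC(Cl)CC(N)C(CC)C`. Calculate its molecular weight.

163.69 g/mol

Atom tally by fragment:
  CH3 → C:1 H:3
  CH(Cl) → C:1 H:1 Cl:1
  CH2 → C:1 H:2
  CH(NH2) → C:1 H:3 N:1
  CH(C2H5) → C:3 H:6
  CH3 → C:1 H:3
Element totals:
  C: 8
  H: 18
  Cl: 1
  N: 1
Molecular formula: C8H18ClN.
  M = 8(12.011) + 18(1.008) + 35.45 + 14.007
    = 96.088 + 18.144 + 35.450 + 14.007 = 163.689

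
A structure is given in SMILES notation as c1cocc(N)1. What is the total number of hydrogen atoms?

5

Atom tally by fragment:
  furan ring core → C:4 H:4 O:1
  (− 1 ring H displaced by substituents)
  + NH2 → N:1 H:2
Element totals:
  C: 4
  H: 5
  N: 1
  O: 1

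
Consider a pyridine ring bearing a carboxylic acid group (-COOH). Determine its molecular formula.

C6H5NO2

Atom tally by fragment:
  pyridine ring core → C:5 H:5 N:1
  (− 1 ring H displaced by substituents)
  + COOH → C:1 H:1 O:2
Element totals:
  C: 6
  H: 5
  N: 1
  O: 2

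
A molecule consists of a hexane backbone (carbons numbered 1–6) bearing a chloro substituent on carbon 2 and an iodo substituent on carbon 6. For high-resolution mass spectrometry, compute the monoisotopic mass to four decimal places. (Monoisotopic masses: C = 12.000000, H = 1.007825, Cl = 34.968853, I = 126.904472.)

Atom tally by fragment:
  CH3 → C:1 H:3
  CH(Cl) → C:1 H:1 Cl:1
  CH2 → C:1 H:2
  CH2 → C:1 H:2
  CH2 → C:1 H:2
  CH2I → C:1 H:2 I:1
Element totals:
  C: 6
  H: 12
  Cl: 1
  I: 1
Molecular formula: C6H12ClI.
  M = 6(12.0) + 12(1.007825) + 34.968853 + 126.904472
    = 72.000000 + 12.093900 + 34.968853 + 126.904472 = 245.967225

245.9672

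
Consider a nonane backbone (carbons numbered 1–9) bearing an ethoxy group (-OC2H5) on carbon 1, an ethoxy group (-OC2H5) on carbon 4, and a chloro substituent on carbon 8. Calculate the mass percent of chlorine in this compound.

14.13%

Atom tally by fragment:
  C2H5OCH2 → C:3 H:7 O:1
  CH2 → C:1 H:2
  CH2 → C:1 H:2
  CH(OC2H5) → C:3 H:6 O:1
  CH2 → C:1 H:2
  CH2 → C:1 H:2
  CH2 → C:1 H:2
  CH(Cl) → C:1 H:1 Cl:1
  CH3 → C:1 H:3
Element totals:
  C: 13
  H: 27
  Cl: 1
  O: 2
Molecular formula: C13H27ClO2.
Molar mass = 250.807 g/mol.
Mass from Cl: 1 × 35.45 = 35.450 g/mol.
%Cl = 35.450 / 250.807 × 100 = 14.13%.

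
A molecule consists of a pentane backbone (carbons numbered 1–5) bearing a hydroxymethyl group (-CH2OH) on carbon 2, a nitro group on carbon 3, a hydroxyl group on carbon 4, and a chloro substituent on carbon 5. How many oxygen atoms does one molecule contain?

4

Atom tally by fragment:
  CH3 → C:1 H:3
  CH(CH2OH) → C:2 H:4 O:1
  CH(NO2) → C:1 H:1 N:1 O:2
  CH(OH) → C:1 H:2 O:1
  CH2Cl → C:1 H:2 Cl:1
Element totals:
  C: 6
  H: 12
  Cl: 1
  N: 1
  O: 4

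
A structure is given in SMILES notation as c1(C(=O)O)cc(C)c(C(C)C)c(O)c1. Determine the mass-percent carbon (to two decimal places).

68.02%

Atom tally by fragment:
  benzene ring core → C:6 H:6
  (− 4 ring H displaced by substituents)
  + COOH → C:1 H:1 O:2
  + CH3 → C:1 H:3
  + CH(CH3)2 → C:3 H:7
  + OH → O:1 H:1
Element totals:
  C: 11
  H: 14
  O: 3
Molecular formula: C11H14O3.
Molar mass = 194.230 g/mol.
Mass from C: 11 × 12.011 = 132.121 g/mol.
%C = 132.121 / 194.230 × 100 = 68.02%.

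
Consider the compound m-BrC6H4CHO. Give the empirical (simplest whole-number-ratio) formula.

Atom tally by fragment:
  benzene ring core → C:6 H:6
  (− 2 ring H displaced by substituents)
  + Br → Br:1
  + CHO → C:1 H:1 O:1
Element totals:
  C: 7
  H: 5
  Br: 1
  O: 1
Molecular formula: C7H5BrO.
gcd of subscripts (1, 7, 5, 1) = 1, so the empirical formula equals the molecular formula.

C7H5BrO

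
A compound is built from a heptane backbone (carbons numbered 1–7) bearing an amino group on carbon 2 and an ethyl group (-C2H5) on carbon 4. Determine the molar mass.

Atom tally by fragment:
  CH3 → C:1 H:3
  CH(NH2) → C:1 H:3 N:1
  CH2 → C:1 H:2
  CH(C2H5) → C:3 H:6
  CH2 → C:1 H:2
  CH2 → C:1 H:2
  CH3 → C:1 H:3
Element totals:
  C: 9
  H: 21
  N: 1
Molecular formula: C9H21N.
  M = 9(12.011) + 21(1.008) + 14.007
    = 108.099 + 21.168 + 14.007 = 143.274

143.27 g/mol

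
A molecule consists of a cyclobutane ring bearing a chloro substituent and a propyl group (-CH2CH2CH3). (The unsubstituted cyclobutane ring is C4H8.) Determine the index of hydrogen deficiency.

1

Atom tally by fragment:
  cyclobutane ring core → C:4 H:8
  (− 2 ring H displaced by substituents)
  + Cl → Cl:1
  + CH2CH2CH3 → C:3 H:7
Element totals:
  C: 7
  H: 13
  Cl: 1
Molecular formula: C7H13Cl.
DoU = (2C + 2 + N − H − X) / 2 = (2·7 + 2 + 0 − 13 − 1) / 2 = 1.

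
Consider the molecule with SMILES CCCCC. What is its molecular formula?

Atom tally by fragment:
  CH3 → C:1 H:3
  CH2 → C:1 H:2
  CH2 → C:1 H:2
  CH2 → C:1 H:2
  CH3 → C:1 H:3
Element totals:
  C: 5
  H: 12

C5H12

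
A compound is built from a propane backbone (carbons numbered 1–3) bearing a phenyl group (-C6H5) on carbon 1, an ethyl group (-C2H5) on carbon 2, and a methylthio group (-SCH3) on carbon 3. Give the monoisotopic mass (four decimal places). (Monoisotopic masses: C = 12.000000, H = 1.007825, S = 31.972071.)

Atom tally by fragment:
  C6H5CH2 → C:7 H:7
  CH(C2H5) → C:3 H:6
  CH2SCH3 → C:2 H:5 S:1
Element totals:
  C: 12
  H: 18
  S: 1
Molecular formula: C12H18S.
  M = 12(12.0) + 18(1.007825) + 31.972071
    = 144.000000 + 18.140850 + 31.972071 = 194.112921

194.1129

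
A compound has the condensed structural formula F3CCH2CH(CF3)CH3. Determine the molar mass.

180.09 g/mol

Element totals:
  C: 5
  H: 6
  F: 6
Molecular formula: C5H6F6.
  M = 5(12.011) + 6(1.008) + 6(18.998)
    = 60.055 + 6.048 + 113.988 = 180.091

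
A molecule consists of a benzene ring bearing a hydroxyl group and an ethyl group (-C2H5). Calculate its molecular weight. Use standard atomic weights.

122.17 g/mol

Atom tally by fragment:
  benzene ring core → C:6 H:6
  (− 2 ring H displaced by substituents)
  + OH → O:1 H:1
  + C2H5 → C:2 H:5
Element totals:
  C: 8
  H: 10
  O: 1
Molecular formula: C8H10O.
  M = 8(12.011) + 10(1.008) + 15.999
    = 96.088 + 10.080 + 15.999 = 122.167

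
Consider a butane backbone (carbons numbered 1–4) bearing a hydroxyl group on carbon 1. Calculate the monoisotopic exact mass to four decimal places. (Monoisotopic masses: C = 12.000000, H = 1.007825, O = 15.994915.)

Atom tally by fragment:
  HOCH2 → C:1 H:3 O:1
  CH2 → C:1 H:2
  CH2 → C:1 H:2
  CH3 → C:1 H:3
Element totals:
  C: 4
  H: 10
  O: 1
Molecular formula: C4H10O.
  M = 4(12.0) + 10(1.007825) + 15.994915
    = 48.000000 + 10.078250 + 15.994915 = 74.073165

74.0732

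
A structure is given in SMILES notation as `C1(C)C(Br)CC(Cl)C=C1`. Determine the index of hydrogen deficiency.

Atom tally by fragment:
  cyclohexene ring core → C:6 H:10
  (− 3 ring H displaced by substituents)
  + CH3 → C:1 H:3
  + Br → Br:1
  + Cl → Cl:1
Element totals:
  C: 7
  H: 10
  Br: 1
  Cl: 1
Molecular formula: C7H10BrCl.
DoU = (2C + 2 + N − H − X) / 2 = (2·7 + 2 + 0 − 10 − 2) / 2 = 2.

2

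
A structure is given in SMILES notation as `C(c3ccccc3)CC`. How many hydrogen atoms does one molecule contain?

Atom tally by fragment:
  C6H5CH2 → C:7 H:7
  CH2 → C:1 H:2
  CH3 → C:1 H:3
Element totals:
  C: 9
  H: 12

12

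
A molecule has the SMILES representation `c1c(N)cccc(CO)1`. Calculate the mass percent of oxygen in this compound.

Atom tally by fragment:
  benzene ring core → C:6 H:6
  (− 2 ring H displaced by substituents)
  + NH2 → N:1 H:2
  + CH2OH → C:1 H:3 O:1
Element totals:
  C: 7
  H: 9
  N: 1
  O: 1
Molecular formula: C7H9NO.
Molar mass = 123.155 g/mol.
Mass from O: 1 × 15.999 = 15.999 g/mol.
%O = 15.999 / 123.155 × 100 = 12.99%.

12.99%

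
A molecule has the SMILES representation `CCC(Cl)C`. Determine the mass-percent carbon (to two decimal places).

51.90%

Atom tally by fragment:
  CH3 → C:1 H:3
  CH2 → C:1 H:2
  CH(Cl) → C:1 H:1 Cl:1
  CH3 → C:1 H:3
Element totals:
  C: 4
  H: 9
  Cl: 1
Molecular formula: C4H9Cl.
Molar mass = 92.566 g/mol.
Mass from C: 4 × 12.011 = 48.044 g/mol.
%C = 48.044 / 92.566 × 100 = 51.90%.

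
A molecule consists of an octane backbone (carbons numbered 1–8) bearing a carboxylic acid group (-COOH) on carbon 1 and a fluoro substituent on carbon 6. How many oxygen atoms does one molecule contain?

2

Atom tally by fragment:
  HOOCCH2 → C:2 H:3 O:2
  CH2 → C:1 H:2
  CH2 → C:1 H:2
  CH2 → C:1 H:2
  CH2 → C:1 H:2
  CH(F) → C:1 H:1 F:1
  CH2 → C:1 H:2
  CH3 → C:1 H:3
Element totals:
  C: 9
  H: 17
  F: 1
  O: 2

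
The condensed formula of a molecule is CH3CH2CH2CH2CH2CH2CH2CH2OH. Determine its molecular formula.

C8H18O

Atom tally by fragment:
  CH3 → C:1 H:3
  CH2 → C:1 H:2
  CH2 → C:1 H:2
  CH2 → C:1 H:2
  CH2 → C:1 H:2
  CH2 → C:1 H:2
  CH2CH2OH → C:2 H:5 O:1
Element totals:
  C: 8
  H: 18
  O: 1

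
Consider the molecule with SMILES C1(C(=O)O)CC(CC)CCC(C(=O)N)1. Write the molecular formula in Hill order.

C10H17NO3

Atom tally by fragment:
  cyclohexane ring core → C:6 H:12
  (− 3 ring H displaced by substituents)
  + COOH → C:1 H:1 O:2
  + C2H5 → C:2 H:5
  + CONH2 → C:1 H:2 O:1 N:1
Element totals:
  C: 10
  H: 17
  N: 1
  O: 3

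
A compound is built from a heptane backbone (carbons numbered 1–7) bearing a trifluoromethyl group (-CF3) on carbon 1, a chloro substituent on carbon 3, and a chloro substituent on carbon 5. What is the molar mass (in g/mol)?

237.09 g/mol

Atom tally by fragment:
  F3CCH2 → C:2 H:2 F:3
  CH2 → C:1 H:2
  CH(Cl) → C:1 H:1 Cl:1
  CH2 → C:1 H:2
  CH(Cl) → C:1 H:1 Cl:1
  CH2 → C:1 H:2
  CH3 → C:1 H:3
Element totals:
  C: 8
  H: 13
  Cl: 2
  F: 3
Molecular formula: C8H13Cl2F3.
  M = 8(12.011) + 13(1.008) + 2(35.45) + 3(18.998)
    = 96.088 + 13.104 + 70.900 + 56.994 = 237.086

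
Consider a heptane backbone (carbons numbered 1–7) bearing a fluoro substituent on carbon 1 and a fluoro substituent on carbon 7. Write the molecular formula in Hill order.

Atom tally by fragment:
  FCH2 → C:1 H:2 F:1
  CH2 → C:1 H:2
  CH2 → C:1 H:2
  CH2 → C:1 H:2
  CH2 → C:1 H:2
  CH2 → C:1 H:2
  CH2F → C:1 H:2 F:1
Element totals:
  C: 7
  H: 14
  F: 2

C7H14F2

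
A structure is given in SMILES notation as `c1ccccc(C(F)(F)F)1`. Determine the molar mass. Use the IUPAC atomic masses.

146.11 g/mol

Atom tally by fragment:
  benzene ring core → C:6 H:6
  (− 1 ring H displaced by substituents)
  + CF3 → C:1 F:3
Element totals:
  C: 7
  H: 5
  F: 3
Molecular formula: C7H5F3.
  M = 7(12.011) + 5(1.008) + 3(18.998)
    = 84.077 + 5.040 + 56.994 = 146.111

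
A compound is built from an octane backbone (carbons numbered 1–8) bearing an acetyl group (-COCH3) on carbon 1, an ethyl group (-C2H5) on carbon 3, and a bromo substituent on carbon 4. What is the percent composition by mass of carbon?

54.76%

Atom tally by fragment:
  CH3COCH2 → C:3 H:5 O:1
  CH2 → C:1 H:2
  CH(C2H5) → C:3 H:6
  CH(Br) → C:1 H:1 Br:1
  CH2 → C:1 H:2
  CH2 → C:1 H:2
  CH2 → C:1 H:2
  CH3 → C:1 H:3
Element totals:
  C: 12
  H: 23
  Br: 1
  O: 1
Molecular formula: C12H23BrO.
Molar mass = 263.219 g/mol.
Mass from C: 12 × 12.011 = 144.132 g/mol.
%C = 144.132 / 263.219 × 100 = 54.76%.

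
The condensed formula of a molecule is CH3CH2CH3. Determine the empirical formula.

Element totals:
  C: 3
  H: 8
Molecular formula: C3H8.
gcd of subscripts (3, 8) = 1, so the empirical formula equals the molecular formula.

C3H8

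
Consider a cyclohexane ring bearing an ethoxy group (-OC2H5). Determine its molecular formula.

C8H16O

Atom tally by fragment:
  cyclohexane ring core → C:6 H:12
  (− 1 ring H displaced by substituents)
  + OC2H5 → C:2 H:5 O:1
Element totals:
  C: 8
  H: 16
  O: 1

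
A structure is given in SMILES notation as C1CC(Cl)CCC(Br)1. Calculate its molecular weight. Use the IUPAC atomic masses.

197.50 g/mol

Atom tally by fragment:
  cyclohexane ring core → C:6 H:12
  (− 2 ring H displaced by substituents)
  + Cl → Cl:1
  + Br → Br:1
Element totals:
  C: 6
  H: 10
  Br: 1
  Cl: 1
Molecular formula: C6H10BrCl.
  M = 6(12.011) + 10(1.008) + 79.904 + 35.45
    = 72.066 + 10.080 + 79.904 + 35.450 = 197.500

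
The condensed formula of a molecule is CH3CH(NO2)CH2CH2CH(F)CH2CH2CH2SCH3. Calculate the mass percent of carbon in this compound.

48.41%

Element totals:
  C: 9
  H: 18
  F: 1
  N: 1
  O: 2
  S: 1
Molecular formula: C9H18FNO2S.
Molar mass = 223.306 g/mol.
Mass from C: 9 × 12.011 = 108.099 g/mol.
%C = 108.099 / 223.306 × 100 = 48.41%.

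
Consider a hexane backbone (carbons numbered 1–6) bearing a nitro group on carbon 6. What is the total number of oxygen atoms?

Atom tally by fragment:
  CH3 → C:1 H:3
  CH2 → C:1 H:2
  CH2 → C:1 H:2
  CH2 → C:1 H:2
  CH2 → C:1 H:2
  CH2NO2 → C:1 H:2 N:1 O:2
Element totals:
  C: 6
  H: 13
  N: 1
  O: 2

2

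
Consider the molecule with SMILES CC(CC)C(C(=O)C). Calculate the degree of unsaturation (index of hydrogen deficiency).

1

Atom tally by fragment:
  CH3 → C:1 H:3
  CH(C2H5) → C:3 H:6
  CH2COCH3 → C:3 H:5 O:1
Element totals:
  C: 7
  H: 14
  O: 1
Molecular formula: C7H14O.
DoU = (2C + 2 + N − H − X) / 2 = (2·7 + 2 + 0 − 14 − 0) / 2 = 1.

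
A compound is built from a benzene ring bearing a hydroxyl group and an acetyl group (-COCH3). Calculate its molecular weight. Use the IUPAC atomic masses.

Atom tally by fragment:
  benzene ring core → C:6 H:6
  (− 2 ring H displaced by substituents)
  + OH → O:1 H:1
  + COCH3 → C:2 H:3 O:1
Element totals:
  C: 8
  H: 8
  O: 2
Molecular formula: C8H8O2.
  M = 8(12.011) + 8(1.008) + 2(15.999)
    = 96.088 + 8.064 + 31.998 = 136.150

136.15 g/mol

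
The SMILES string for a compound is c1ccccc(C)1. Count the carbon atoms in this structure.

7

Atom tally by fragment:
  benzene ring core → C:6 H:6
  (− 1 ring H displaced by substituents)
  + CH3 → C:1 H:3
Element totals:
  C: 7
  H: 8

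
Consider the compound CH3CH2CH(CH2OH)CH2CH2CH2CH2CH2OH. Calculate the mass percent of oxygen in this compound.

19.97%

Atom tally by fragment:
  CH3 → C:1 H:3
  CH2 → C:1 H:2
  CH(CH2OH) → C:2 H:4 O:1
  CH2 → C:1 H:2
  CH2 → C:1 H:2
  CH2 → C:1 H:2
  CH2 → C:1 H:2
  CH2OH → C:1 H:3 O:1
Element totals:
  C: 9
  H: 20
  O: 2
Molecular formula: C9H20O2.
Molar mass = 160.257 g/mol.
Mass from O: 2 × 15.999 = 31.998 g/mol.
%O = 31.998 / 160.257 × 100 = 19.97%.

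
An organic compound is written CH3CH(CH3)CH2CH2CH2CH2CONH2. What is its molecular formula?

Atom tally by fragment:
  CH3 → C:1 H:3
  CH(CH3) → C:2 H:4
  CH2 → C:1 H:2
  CH2 → C:1 H:2
  CH2 → C:1 H:2
  CH2CONH2 → C:2 H:4 O:1 N:1
Element totals:
  C: 8
  H: 17
  N: 1
  O: 1

C8H17NO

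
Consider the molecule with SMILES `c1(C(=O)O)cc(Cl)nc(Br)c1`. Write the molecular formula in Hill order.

C6H3BrClNO2

Atom tally by fragment:
  pyridine ring core → C:5 H:5 N:1
  (− 3 ring H displaced by substituents)
  + COOH → C:1 H:1 O:2
  + Cl → Cl:1
  + Br → Br:1
Element totals:
  C: 6
  H: 3
  Br: 1
  Cl: 1
  N: 1
  O: 2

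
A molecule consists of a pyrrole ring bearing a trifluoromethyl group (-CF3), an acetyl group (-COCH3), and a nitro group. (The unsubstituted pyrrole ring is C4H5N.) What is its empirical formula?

C7H5F3N2O3

Atom tally by fragment:
  pyrrole ring core → C:4 H:5 N:1
  (− 3 ring H displaced by substituents)
  + CF3 → C:1 F:3
  + COCH3 → C:2 H:3 O:1
  + NO2 → N:1 O:2
Element totals:
  C: 7
  H: 5
  F: 3
  N: 2
  O: 3
Molecular formula: C7H5F3N2O3.
gcd of subscripts (7, 3, 5, 2, 3) = 1, so the empirical formula equals the molecular formula.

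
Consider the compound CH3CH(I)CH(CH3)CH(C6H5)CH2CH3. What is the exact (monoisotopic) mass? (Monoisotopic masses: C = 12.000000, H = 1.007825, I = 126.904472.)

Element totals:
  C: 13
  H: 19
  I: 1
Molecular formula: C13H19I.
  M = 13(12.0) + 19(1.007825) + 126.904472
    = 156.000000 + 19.148675 + 126.904472 = 302.053147

302.0531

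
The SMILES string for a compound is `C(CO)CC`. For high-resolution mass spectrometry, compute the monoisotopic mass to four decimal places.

Atom tally by fragment:
  HOCH2CH2 → C:2 H:5 O:1
  CH2 → C:1 H:2
  CH3 → C:1 H:3
Element totals:
  C: 4
  H: 10
  O: 1
Molecular formula: C4H10O.
  M = 4(12.0) + 10(1.007825) + 15.994915
    = 48.000000 + 10.078250 + 15.994915 = 74.073165

74.0732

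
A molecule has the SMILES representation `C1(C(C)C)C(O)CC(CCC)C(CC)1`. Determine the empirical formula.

Atom tally by fragment:
  cyclopentane ring core → C:5 H:10
  (− 4 ring H displaced by substituents)
  + CH(CH3)2 → C:3 H:7
  + OH → O:1 H:1
  + CH2CH2CH3 → C:3 H:7
  + C2H5 → C:2 H:5
Element totals:
  C: 13
  H: 26
  O: 1
Molecular formula: C13H26O.
gcd of subscripts (13, 26, 1) = 1, so the empirical formula equals the molecular formula.

C13H26O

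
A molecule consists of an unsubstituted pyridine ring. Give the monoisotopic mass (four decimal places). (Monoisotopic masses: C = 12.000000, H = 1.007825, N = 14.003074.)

Atom tally by fragment:
  pyridine ring core → C:5 H:5 N:1
Element totals:
  C: 5
  H: 5
  N: 1
Molecular formula: C5H5N.
  M = 5(12.0) + 5(1.007825) + 14.003074
    = 60.000000 + 5.039125 + 14.003074 = 79.042199

79.0422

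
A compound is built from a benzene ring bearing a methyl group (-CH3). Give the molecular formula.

C7H8

Atom tally by fragment:
  benzene ring core → C:6 H:6
  (− 1 ring H displaced by substituents)
  + CH3 → C:1 H:3
Element totals:
  C: 7
  H: 8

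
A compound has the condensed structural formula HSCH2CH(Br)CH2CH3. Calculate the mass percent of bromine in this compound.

47.26%

Atom tally by fragment:
  HSCH2 → C:1 H:3 S:1
  CH(Br) → C:1 H:1 Br:1
  CH2 → C:1 H:2
  CH3 → C:1 H:3
Element totals:
  C: 4
  H: 9
  Br: 1
  S: 1
Molecular formula: C4H9BrS.
Molar mass = 169.080 g/mol.
Mass from Br: 1 × 79.904 = 79.904 g/mol.
%Br = 79.904 / 169.080 × 100 = 47.26%.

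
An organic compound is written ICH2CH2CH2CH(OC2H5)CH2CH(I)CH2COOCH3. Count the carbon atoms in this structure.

11

Atom tally by fragment:
  ICH2 → C:1 H:2 I:1
  CH2 → C:1 H:2
  CH2 → C:1 H:2
  CH(OC2H5) → C:3 H:6 O:1
  CH2 → C:1 H:2
  CH(I) → C:1 H:1 I:1
  CH2COOCH3 → C:3 H:5 O:2
Element totals:
  C: 11
  H: 20
  I: 2
  O: 3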